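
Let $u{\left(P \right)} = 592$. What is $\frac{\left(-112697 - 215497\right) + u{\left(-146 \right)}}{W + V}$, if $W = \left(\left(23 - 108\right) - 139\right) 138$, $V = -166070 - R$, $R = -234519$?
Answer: $- \frac{327602}{37537} \approx -8.7274$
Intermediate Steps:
$V = 68449$ ($V = -166070 - -234519 = -166070 + 234519 = 68449$)
$W = -30912$ ($W = \left(-85 - 139\right) 138 = \left(-224\right) 138 = -30912$)
$\frac{\left(-112697 - 215497\right) + u{\left(-146 \right)}}{W + V} = \frac{\left(-112697 - 215497\right) + 592}{-30912 + 68449} = \frac{\left(-112697 - 215497\right) + 592}{37537} = \left(-328194 + 592\right) \frac{1}{37537} = \left(-327602\right) \frac{1}{37537} = - \frac{327602}{37537}$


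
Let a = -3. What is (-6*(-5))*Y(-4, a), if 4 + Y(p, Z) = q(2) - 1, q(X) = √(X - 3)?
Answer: -150 + 30*I ≈ -150.0 + 30.0*I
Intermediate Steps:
q(X) = √(-3 + X)
Y(p, Z) = -5 + I (Y(p, Z) = -4 + (√(-3 + 2) - 1) = -4 + (√(-1) - 1) = -4 + (I - 1) = -4 + (-1 + I) = -5 + I)
(-6*(-5))*Y(-4, a) = (-6*(-5))*(-5 + I) = 30*(-5 + I) = -150 + 30*I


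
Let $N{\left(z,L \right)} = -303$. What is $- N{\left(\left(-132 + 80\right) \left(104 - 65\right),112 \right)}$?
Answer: $303$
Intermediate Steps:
$- N{\left(\left(-132 + 80\right) \left(104 - 65\right),112 \right)} = \left(-1\right) \left(-303\right) = 303$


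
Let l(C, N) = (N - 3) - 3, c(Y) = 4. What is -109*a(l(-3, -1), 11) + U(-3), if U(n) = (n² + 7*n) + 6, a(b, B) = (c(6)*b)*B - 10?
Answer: 34656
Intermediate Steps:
l(C, N) = -6 + N (l(C, N) = (-3 + N) - 3 = -6 + N)
a(b, B) = -10 + 4*B*b (a(b, B) = (4*b)*B - 10 = 4*B*b - 10 = -10 + 4*B*b)
U(n) = 6 + n² + 7*n
-109*a(l(-3, -1), 11) + U(-3) = -109*(-10 + 4*11*(-6 - 1)) + (6 + (-3)² + 7*(-3)) = -109*(-10 + 4*11*(-7)) + (6 + 9 - 21) = -109*(-10 - 308) - 6 = -109*(-318) - 6 = 34662 - 6 = 34656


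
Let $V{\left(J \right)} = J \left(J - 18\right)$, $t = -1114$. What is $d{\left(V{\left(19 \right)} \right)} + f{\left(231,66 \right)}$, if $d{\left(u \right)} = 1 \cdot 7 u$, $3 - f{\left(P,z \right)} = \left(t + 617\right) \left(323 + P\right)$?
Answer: $275474$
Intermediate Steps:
$V{\left(J \right)} = J \left(-18 + J\right)$
$f{\left(P,z \right)} = 160534 + 497 P$ ($f{\left(P,z \right)} = 3 - \left(-1114 + 617\right) \left(323 + P\right) = 3 - - 497 \left(323 + P\right) = 3 - \left(-160531 - 497 P\right) = 3 + \left(160531 + 497 P\right) = 160534 + 497 P$)
$d{\left(u \right)} = 7 u$
$d{\left(V{\left(19 \right)} \right)} + f{\left(231,66 \right)} = 7 \cdot 19 \left(-18 + 19\right) + \left(160534 + 497 \cdot 231\right) = 7 \cdot 19 \cdot 1 + \left(160534 + 114807\right) = 7 \cdot 19 + 275341 = 133 + 275341 = 275474$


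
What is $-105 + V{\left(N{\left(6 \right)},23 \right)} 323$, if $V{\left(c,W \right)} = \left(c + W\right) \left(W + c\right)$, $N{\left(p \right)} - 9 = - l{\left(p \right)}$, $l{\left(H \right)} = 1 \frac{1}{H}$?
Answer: $\frac{11779583}{36} \approx 3.2721 \cdot 10^{5}$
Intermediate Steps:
$l{\left(H \right)} = \frac{1}{H}$
$N{\left(p \right)} = 9 - \frac{1}{p}$
$V{\left(c,W \right)} = \left(W + c\right)^{2}$ ($V{\left(c,W \right)} = \left(W + c\right) \left(W + c\right) = \left(W + c\right)^{2}$)
$-105 + V{\left(N{\left(6 \right)},23 \right)} 323 = -105 + \left(23 + \left(9 - \frac{1}{6}\right)\right)^{2} \cdot 323 = -105 + \left(23 + \frac{53}{6}\right)^{2} \cdot 323 = -105 + \left(\frac{191}{6}\right)^{2} \cdot 323 = -105 + \frac{36481}{36} \cdot 323 = -105 + \frac{11783363}{36} = \frac{11779583}{36}$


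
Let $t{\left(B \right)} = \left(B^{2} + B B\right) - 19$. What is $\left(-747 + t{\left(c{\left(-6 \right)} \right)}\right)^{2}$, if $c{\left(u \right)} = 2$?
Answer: $574564$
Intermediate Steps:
$t{\left(B \right)} = -19 + 2 B^{2}$ ($t{\left(B \right)} = \left(B^{2} + B^{2}\right) - 19 = 2 B^{2} - 19 = -19 + 2 B^{2}$)
$\left(-747 + t{\left(c{\left(-6 \right)} \right)}\right)^{2} = \left(-747 - \left(19 - 2 \cdot 2^{2}\right)\right)^{2} = \left(-747 + \left(-19 + 2 \cdot 4\right)\right)^{2} = \left(-747 + \left(-19 + 8\right)\right)^{2} = \left(-747 - 11\right)^{2} = \left(-758\right)^{2} = 574564$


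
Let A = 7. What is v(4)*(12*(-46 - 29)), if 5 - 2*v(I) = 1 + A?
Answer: 1350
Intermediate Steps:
v(I) = -3/2 (v(I) = 5/2 - (1 + 7)/2 = 5/2 - ½*8 = 5/2 - 4 = -3/2)
v(4)*(12*(-46 - 29)) = -18*(-46 - 29) = -18*(-75) = -3/2*(-900) = 1350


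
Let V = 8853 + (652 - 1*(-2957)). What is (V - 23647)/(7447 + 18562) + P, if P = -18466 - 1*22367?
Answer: -1062036682/26009 ≈ -40833.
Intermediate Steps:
V = 12462 (V = 8853 + (652 + 2957) = 8853 + 3609 = 12462)
P = -40833 (P = -18466 - 22367 = -40833)
(V - 23647)/(7447 + 18562) + P = (12462 - 23647)/(7447 + 18562) - 40833 = -11185/26009 - 40833 = -1062036682/26009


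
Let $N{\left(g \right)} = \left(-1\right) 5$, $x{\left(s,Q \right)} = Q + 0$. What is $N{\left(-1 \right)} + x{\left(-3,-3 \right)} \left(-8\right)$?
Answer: $19$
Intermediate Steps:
$x{\left(s,Q \right)} = Q$
$N{\left(g \right)} = -5$
$N{\left(-1 \right)} + x{\left(-3,-3 \right)} \left(-8\right) = -5 - -24 = -5 + 24 = 19$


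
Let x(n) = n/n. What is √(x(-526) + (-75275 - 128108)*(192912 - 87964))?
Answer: I*√21344639083 ≈ 1.461e+5*I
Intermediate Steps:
x(n) = 1
√(x(-526) + (-75275 - 128108)*(192912 - 87964)) = √(1 + (-75275 - 128108)*(192912 - 87964)) = √(1 - 203383*104948) = √(1 - 21344639084) = √(-21344639083) = I*√21344639083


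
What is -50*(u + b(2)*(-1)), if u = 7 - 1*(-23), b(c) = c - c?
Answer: -1500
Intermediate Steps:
b(c) = 0
u = 30 (u = 7 + 23 = 30)
-50*(u + b(2)*(-1)) = -50*(30 + 0*(-1)) = -50*(30 + 0) = -50*30 = -1500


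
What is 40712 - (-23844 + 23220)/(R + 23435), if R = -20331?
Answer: 7898167/194 ≈ 40712.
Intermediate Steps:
40712 - (-23844 + 23220)/(R + 23435) = 40712 - (-23844 + 23220)/(-20331 + 23435) = 40712 - (-624)/3104 = 40712 - 1*(-39/194) = 40712 + 39/194 = 7898167/194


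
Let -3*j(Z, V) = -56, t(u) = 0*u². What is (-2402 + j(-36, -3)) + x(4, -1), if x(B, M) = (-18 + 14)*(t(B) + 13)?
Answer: -7306/3 ≈ -2435.3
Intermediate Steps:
t(u) = 0
j(Z, V) = 56/3 (j(Z, V) = -⅓*(-56) = 56/3)
x(B, M) = -52 (x(B, M) = (-18 + 14)*(0 + 13) = -4*13 = -52)
(-2402 + j(-36, -3)) + x(4, -1) = (-2402 + 56/3) - 52 = -7150/3 - 52 = -7306/3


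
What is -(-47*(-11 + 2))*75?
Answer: -31725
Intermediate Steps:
-(-47*(-11 + 2))*75 = -(-47*(-9))*75 = -423*75 = -1*31725 = -31725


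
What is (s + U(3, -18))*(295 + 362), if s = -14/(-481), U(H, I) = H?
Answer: 957249/481 ≈ 1990.1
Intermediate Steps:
s = 14/481 (s = -14*(-1/481) = 14/481 ≈ 0.029106)
(s + U(3, -18))*(295 + 362) = (14/481 + 3)*(295 + 362) = (1457/481)*657 = 957249/481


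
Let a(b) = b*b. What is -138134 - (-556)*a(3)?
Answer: -133130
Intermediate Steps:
a(b) = b²
-138134 - (-556)*a(3) = -138134 - (-556)*3² = -138134 - (-556)*9 = -138134 - 1*(-5004) = -138134 + 5004 = -133130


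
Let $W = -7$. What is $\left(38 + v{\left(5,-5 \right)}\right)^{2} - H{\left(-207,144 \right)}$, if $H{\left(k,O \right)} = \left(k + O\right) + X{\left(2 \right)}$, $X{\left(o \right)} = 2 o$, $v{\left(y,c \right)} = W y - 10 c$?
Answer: $2868$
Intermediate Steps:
$v{\left(y,c \right)} = - 10 c - 7 y$ ($v{\left(y,c \right)} = - 7 y - 10 c = - 10 c - 7 y$)
$H{\left(k,O \right)} = 4 + O + k$ ($H{\left(k,O \right)} = \left(k + O\right) + 2 \cdot 2 = \left(O + k\right) + 4 = 4 + O + k$)
$\left(38 + v{\left(5,-5 \right)}\right)^{2} - H{\left(-207,144 \right)} = \left(38 - -15\right)^{2} - \left(4 + 144 - 207\right) = \left(38 + \left(50 - 35\right)\right)^{2} - -59 = \left(38 + 15\right)^{2} + 59 = 53^{2} + 59 = 2809 + 59 = 2868$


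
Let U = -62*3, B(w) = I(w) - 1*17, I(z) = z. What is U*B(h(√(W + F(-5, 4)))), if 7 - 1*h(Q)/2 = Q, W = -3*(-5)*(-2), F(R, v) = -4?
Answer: 558 + 372*I*√34 ≈ 558.0 + 2169.1*I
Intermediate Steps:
W = -30 (W = 15*(-2) = -30)
h(Q) = 14 - 2*Q
B(w) = -17 + w (B(w) = w - 1*17 = w - 17 = -17 + w)
U = -186
U*B(h(√(W + F(-5, 4)))) = -186*(-17 + (14 - 2*√(-30 - 4))) = -186*(-17 + (14 - 2*I*√34)) = -186*(-3 - 2*I*√34) = 558 + 372*I*√34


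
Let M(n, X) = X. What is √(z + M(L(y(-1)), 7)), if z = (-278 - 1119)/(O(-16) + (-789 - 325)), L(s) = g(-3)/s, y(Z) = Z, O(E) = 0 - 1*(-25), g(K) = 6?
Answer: 2*√2255/33 ≈ 2.8780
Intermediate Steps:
O(E) = 25 (O(E) = 0 + 25 = 25)
L(s) = 6/s
z = 127/99 (z = (-278 - 1119)/(25 + (-789 - 325)) = -1397/(25 - 1114) = -1397/(-1089) = -1397*(-1/1089) = 127/99 ≈ 1.2828)
√(z + M(L(y(-1)), 7)) = √(127/99 + 7) = √(820/99) = 2*√2255/33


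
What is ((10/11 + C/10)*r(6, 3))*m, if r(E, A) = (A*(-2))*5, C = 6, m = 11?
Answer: -498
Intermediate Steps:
r(E, A) = -10*A (r(E, A) = -2*A*5 = -10*A)
((10/11 + C/10)*r(6, 3))*m = ((10/11 + 6/10)*(-10*3))*11 = ((10*(1/11) + 6*(⅒))*(-30))*11 = ((10/11 + ⅗)*(-30))*11 = ((83/55)*(-30))*11 = -498/11*11 = -498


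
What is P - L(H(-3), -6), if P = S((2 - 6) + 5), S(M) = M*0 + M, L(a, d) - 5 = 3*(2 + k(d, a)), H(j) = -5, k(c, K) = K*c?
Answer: -100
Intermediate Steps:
L(a, d) = 11 + 3*a*d (L(a, d) = 5 + 3*(2 + a*d) = 5 + (6 + 3*a*d) = 11 + 3*a*d)
S(M) = M (S(M) = 0 + M = M)
P = 1 (P = (2 - 6) + 5 = -4 + 5 = 1)
P - L(H(-3), -6) = 1 - (11 + 3*(-5)*(-6)) = 1 - (11 + 90) = 1 - 1*101 = 1 - 101 = -100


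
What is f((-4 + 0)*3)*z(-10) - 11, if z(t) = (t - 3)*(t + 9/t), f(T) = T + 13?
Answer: 1307/10 ≈ 130.70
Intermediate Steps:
f(T) = 13 + T
z(t) = (-3 + t)*(t + 9/t)
f((-4 + 0)*3)*z(-10) - 11 = (13 + (-4 + 0)*3)*(9 + (-10)² - 27/(-10) - 3*(-10)) - 11 = (13 - 4*3)*(9 + 100 - 27*(-⅒) + 30) - 11 = (13 - 12)*(9 + 100 + 27/10 + 30) - 11 = 1*(1417/10) - 11 = 1417/10 - 11 = 1307/10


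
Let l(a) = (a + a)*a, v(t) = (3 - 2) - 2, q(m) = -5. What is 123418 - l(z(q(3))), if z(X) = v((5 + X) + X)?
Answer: 123416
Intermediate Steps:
v(t) = -1 (v(t) = 1 - 2 = -1)
z(X) = -1
l(a) = 2*a² (l(a) = (2*a)*a = 2*a²)
123418 - l(z(q(3))) = 123418 - 2*(-1)² = 123418 - 2 = 123416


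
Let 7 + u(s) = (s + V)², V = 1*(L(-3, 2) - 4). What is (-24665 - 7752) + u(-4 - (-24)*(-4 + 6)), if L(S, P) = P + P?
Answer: -30488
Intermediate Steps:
L(S, P) = 2*P
V = 0 (V = 1*(2*2 - 4) = 1*(4 - 4) = 1*0 = 0)
u(s) = -7 + s² (u(s) = -7 + (s + 0)² = -7 + s²)
(-24665 - 7752) + u(-4 - (-24)*(-4 + 6)) = (-24665 - 7752) + (-7 + (-4 - (-24)*(-4 + 6))²) = -32417 + (-7 + (-4 - (-24)*2)²) = -32417 + (-7 + (-4 - 6*(-8))²) = -32417 + (-7 + (-4 + 48)²) = -32417 + (-7 + 44²) = -32417 + (-7 + 1936) = -32417 + 1929 = -30488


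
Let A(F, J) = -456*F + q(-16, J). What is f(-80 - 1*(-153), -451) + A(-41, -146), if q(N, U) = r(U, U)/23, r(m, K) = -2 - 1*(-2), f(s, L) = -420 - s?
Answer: 18203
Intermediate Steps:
r(m, K) = 0 (r(m, K) = -2 + 2 = 0)
q(N, U) = 0 (q(N, U) = 0/23 = 0*(1/23) = 0)
A(F, J) = -456*F (A(F, J) = -456*F + 0 = -456*F)
f(-80 - 1*(-153), -451) + A(-41, -146) = (-420 - (-80 - 1*(-153))) - 456*(-41) = (-420 - (-80 + 153)) + 18696 = (-420 - 1*73) + 18696 = (-420 - 73) + 18696 = -493 + 18696 = 18203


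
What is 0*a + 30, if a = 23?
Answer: 30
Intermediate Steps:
0*a + 30 = 0*23 + 30 = 0 + 30 = 30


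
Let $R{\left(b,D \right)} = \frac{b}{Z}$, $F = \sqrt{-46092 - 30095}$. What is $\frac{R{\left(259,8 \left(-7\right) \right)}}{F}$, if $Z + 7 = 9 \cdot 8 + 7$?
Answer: $- \frac{259 i \sqrt{76187}}{5485464} \approx - 0.013032 i$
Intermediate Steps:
$F = i \sqrt{76187}$ ($F = \sqrt{-76187} = i \sqrt{76187} \approx 276.02 i$)
$Z = 72$ ($Z = -7 + \left(9 \cdot 8 + 7\right) = -7 + \left(72 + 7\right) = -7 + 79 = 72$)
$R{\left(b,D \right)} = \frac{b}{72}$
$\frac{R{\left(259,8 \left(-7\right) \right)}}{F} = \frac{\frac{1}{72} \cdot 259}{i \sqrt{76187}} = \frac{259 \left(- \frac{i \sqrt{76187}}{76187}\right)}{72} = - \frac{259 i \sqrt{76187}}{5485464}$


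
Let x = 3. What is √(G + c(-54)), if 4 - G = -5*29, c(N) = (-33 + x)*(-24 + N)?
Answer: √2489 ≈ 49.890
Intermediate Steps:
c(N) = 720 - 30*N (c(N) = (-33 + 3)*(-24 + N) = -30*(-24 + N) = 720 - 30*N)
G = 149 (G = 4 - (-5)*29 = 4 - 1*(-145) = 4 + 145 = 149)
√(G + c(-54)) = √(149 + (720 - 30*(-54))) = √(149 + (720 + 1620)) = √(149 + 2340) = √2489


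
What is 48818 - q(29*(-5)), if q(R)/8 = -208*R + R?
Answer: -191302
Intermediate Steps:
q(R) = -1656*R (q(R) = 8*(-208*R + R) = 8*(-207*R) = -1656*R)
48818 - q(29*(-5)) = 48818 - (-1656)*29*(-5) = 48818 - (-1656)*(-145) = 48818 - 1*240120 = 48818 - 240120 = -191302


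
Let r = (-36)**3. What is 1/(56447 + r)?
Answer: 1/9791 ≈ 0.00010213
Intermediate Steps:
r = -46656
1/(56447 + r) = 1/(56447 - 46656) = 1/9791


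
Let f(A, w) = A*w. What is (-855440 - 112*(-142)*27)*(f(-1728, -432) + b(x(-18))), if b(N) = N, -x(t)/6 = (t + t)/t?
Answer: -318026071488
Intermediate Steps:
x(t) = -12 (x(t) = -6*(t + t)/t = -6*2*t/t = -6*2 = -12)
(-855440 - 112*(-142)*27)*(f(-1728, -432) + b(x(-18))) = (-855440 - 112*(-142)*27)*(-1728*(-432) - 12) = (-855440 + 15904*27)*(746496 - 12) = (-855440 + 429408)*746484 = -426032*746484 = -318026071488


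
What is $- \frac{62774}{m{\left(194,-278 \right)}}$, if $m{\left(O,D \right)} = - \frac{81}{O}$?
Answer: $\frac{12178156}{81} \approx 1.5035 \cdot 10^{5}$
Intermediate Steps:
$- \frac{62774}{m{\left(194,-278 \right)}} = - \frac{62774}{\left(-81\right) \frac{1}{194}} = - \frac{62774}{- \frac{81}{194}} = \left(-62774\right) \left(- \frac{194}{81}\right) = \frac{12178156}{81}$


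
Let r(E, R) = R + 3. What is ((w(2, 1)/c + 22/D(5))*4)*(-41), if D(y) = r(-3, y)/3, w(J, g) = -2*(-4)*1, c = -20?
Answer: -6437/5 ≈ -1287.4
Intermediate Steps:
r(E, R) = 3 + R
w(J, g) = 8 (w(J, g) = 8*1 = 8)
D(y) = 1 + y/3 (D(y) = (3 + y)/3 = (3 + y)*(⅓) = 1 + y/3)
((w(2, 1)/c + 22/D(5))*4)*(-41) = ((8/(-20) + 22/(1 + (⅓)*5))*4)*(-41) = ((8*(-1/20) + 22/(1 + 5/3))*4)*(-41) = ((-⅖ + 22/(8/3))*4)*(-41) = ((-⅖ + 22*(3/8))*4)*(-41) = ((-⅖ + 33/4)*4)*(-41) = ((157/20)*4)*(-41) = (157/5)*(-41) = -6437/5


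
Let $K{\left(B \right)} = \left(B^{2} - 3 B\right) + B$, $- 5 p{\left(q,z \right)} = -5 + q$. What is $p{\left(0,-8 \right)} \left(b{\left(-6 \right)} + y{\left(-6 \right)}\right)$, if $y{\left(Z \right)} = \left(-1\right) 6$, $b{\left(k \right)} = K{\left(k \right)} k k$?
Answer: $1722$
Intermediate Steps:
$p{\left(q,z \right)} = 1 - \frac{q}{5}$ ($p{\left(q,z \right)} = - \frac{-5 + q}{5} = 1 - \frac{q}{5}$)
$K{\left(B \right)} = B^{2} - 2 B$
$b{\left(k \right)} = k^{3} \left(-2 + k\right)$ ($b{\left(k \right)} = k \left(-2 + k\right) k k = k^{2} \left(-2 + k\right) k = k^{3} \left(-2 + k\right)$)
$y{\left(Z \right)} = -6$
$p{\left(0,-8 \right)} \left(b{\left(-6 \right)} + y{\left(-6 \right)}\right) = \left(1 - 0\right) \left(\left(-6\right)^{3} \left(-2 - 6\right) - 6\right) = \left(1 + 0\right) \left(\left(-216\right) \left(-8\right) - 6\right) = 1 \left(1728 - 6\right) = 1 \cdot 1722 = 1722$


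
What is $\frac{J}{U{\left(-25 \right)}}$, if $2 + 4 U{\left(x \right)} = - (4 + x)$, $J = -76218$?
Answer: $- \frac{304872}{19} \approx -16046.0$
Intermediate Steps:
$U{\left(x \right)} = - \frac{3}{2} - \frac{x}{4}$ ($U{\left(x \right)} = - \frac{1}{2} + \frac{\left(-1\right) \left(4 + x\right)}{4} = - \frac{1}{2} + \frac{-4 - x}{4} = - \frac{1}{2} - \left(1 + \frac{x}{4}\right) = - \frac{3}{2} - \frac{x}{4}$)
$\frac{J}{U{\left(-25 \right)}} = - \frac{76218}{- \frac{3}{2} - - \frac{25}{4}} = - \frac{76218}{- \frac{3}{2} + \frac{25}{4}} = - \frac{76218}{\frac{19}{4}} = \left(-76218\right) \frac{4}{19} = - \frac{304872}{19}$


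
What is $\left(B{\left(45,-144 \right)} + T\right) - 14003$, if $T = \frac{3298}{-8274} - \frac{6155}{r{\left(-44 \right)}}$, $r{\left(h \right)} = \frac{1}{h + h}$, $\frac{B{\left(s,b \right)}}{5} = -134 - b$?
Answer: $\frac{2183039470}{4137} \approx 5.2769 \cdot 10^{5}$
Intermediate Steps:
$B{\left(s,b \right)} = -670 - 5 b$ ($B{\left(s,b \right)} = 5 \left(-134 - b\right) = -670 - 5 b$)
$r{\left(h \right)} = \frac{1}{2 h}$
$T = \frac{2240763031}{4137}$ ($T = \frac{3298}{-8274} - \frac{6155}{\frac{1}{2} \frac{1}{-44}} = 3298 \left(- \frac{1}{8274}\right) - \frac{6155}{\frac{1}{2} \left(- \frac{1}{44}\right)} = - \frac{1649}{4137} - \frac{6155}{- \frac{1}{88}} = - \frac{1649}{4137} - -541640 = - \frac{1649}{4137} + 541640 = \frac{2240763031}{4137} \approx 5.4164 \cdot 10^{5}$)
$\left(B{\left(45,-144 \right)} + T\right) - 14003 = \left(\left(-670 - -720\right) + \frac{2240763031}{4137}\right) - 14003 = \left(\left(-670 + 720\right) + \frac{2240763031}{4137}\right) - 14003 = \left(50 + \frac{2240763031}{4137}\right) - 14003 = \frac{2240969881}{4137} - 14003 = \frac{2183039470}{4137}$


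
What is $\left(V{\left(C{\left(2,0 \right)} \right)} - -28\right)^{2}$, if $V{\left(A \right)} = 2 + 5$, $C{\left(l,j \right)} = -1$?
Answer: $1225$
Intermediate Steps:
$V{\left(A \right)} = 7$
$\left(V{\left(C{\left(2,0 \right)} \right)} - -28\right)^{2} = \left(7 - -28\right)^{2} = \left(7 + 28\right)^{2} = 35^{2} = 1225$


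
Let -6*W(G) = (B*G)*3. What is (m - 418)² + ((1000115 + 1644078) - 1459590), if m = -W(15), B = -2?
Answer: 1372092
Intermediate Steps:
W(G) = G (W(G) = -(-2*G)*3/6 = -(-1)*G = G)
m = -15 (m = -1*15 = -15)
(m - 418)² + ((1000115 + 1644078) - 1459590) = (-15 - 418)² + ((1000115 + 1644078) - 1459590) = (-433)² + (2644193 - 1459590) = 187489 + 1184603 = 1372092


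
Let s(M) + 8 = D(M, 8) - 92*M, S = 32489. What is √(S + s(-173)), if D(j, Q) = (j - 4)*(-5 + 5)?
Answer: √48397 ≈ 219.99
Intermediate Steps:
D(j, Q) = 0 (D(j, Q) = (-4 + j)*0 = 0)
s(M) = -8 - 92*M (s(M) = -8 + (0 - 92*M) = -8 - 92*M)
√(S + s(-173)) = √(32489 + (-8 - 92*(-173))) = √(32489 + (-8 + 15916)) = √(32489 + 15908) = √48397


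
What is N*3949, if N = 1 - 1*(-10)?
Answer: 43439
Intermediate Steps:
N = 11 (N = 1 + 10 = 11)
N*3949 = 11*3949 = 43439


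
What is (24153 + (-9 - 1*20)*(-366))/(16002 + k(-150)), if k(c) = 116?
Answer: 34767/16118 ≈ 2.1570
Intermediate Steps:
(24153 + (-9 - 1*20)*(-366))/(16002 + k(-150)) = (24153 + (-9 - 1*20)*(-366))/(16002 + 116) = (24153 + (-9 - 20)*(-366))/16118 = (24153 - 29*(-366))*(1/16118) = (24153 + 10614)*(1/16118) = 34767*(1/16118) = 34767/16118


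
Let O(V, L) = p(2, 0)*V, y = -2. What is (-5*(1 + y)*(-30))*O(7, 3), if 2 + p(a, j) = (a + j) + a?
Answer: -2100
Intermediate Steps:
p(a, j) = -2 + j + 2*a (p(a, j) = -2 + ((a + j) + a) = -2 + (j + 2*a) = -2 + j + 2*a)
O(V, L) = 2*V (O(V, L) = (-2 + 0 + 2*2)*V = (-2 + 0 + 4)*V = 2*V)
(-5*(1 + y)*(-30))*O(7, 3) = (-5*(1 - 2)*(-30))*(2*7) = (-5*(-1)*(-30))*14 = (5*(-30))*14 = -150*14 = -2100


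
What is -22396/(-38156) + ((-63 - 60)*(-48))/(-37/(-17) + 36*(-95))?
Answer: -632091655/554244517 ≈ -1.1405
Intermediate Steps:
-22396/(-38156) + ((-63 - 60)*(-48))/(-37/(-17) + 36*(-95)) = -22396*(-1/38156) + (-123*(-48))/(-37*(-1/17) - 3420) = 5599/9539 + 5904/(37/17 - 3420) = 5599/9539 + 5904/(-58103/17) = 5599/9539 + 5904*(-17/58103) = 5599/9539 - 100368/58103 = -632091655/554244517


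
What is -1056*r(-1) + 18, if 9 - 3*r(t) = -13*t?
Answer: 1426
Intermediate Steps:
r(t) = 3 + 13*t/3 (r(t) = 3 - (-13)*t/3 = 3 + 13*t/3)
-1056*r(-1) + 18 = -1056*(3 + (13/3)*(-1)) + 18 = -1056*(3 - 13/3) + 18 = -1056*(-4/3) + 18 = 1408 + 18 = 1426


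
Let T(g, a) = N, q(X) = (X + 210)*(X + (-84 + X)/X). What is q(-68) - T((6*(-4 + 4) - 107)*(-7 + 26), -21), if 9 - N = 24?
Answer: -158501/17 ≈ -9323.6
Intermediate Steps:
N = -15 (N = 9 - 1*24 = 9 - 24 = -15)
q(X) = (210 + X)*(X + (-84 + X)/X)
T(g, a) = -15
q(-68) - T((6*(-4 + 4) - 107)*(-7 + 26), -21) = (126 + (-68)**2 - 17640/(-68) + 211*(-68)) - 1*(-15) = (126 + 4624 - 17640*(-1/68) - 14348) + 15 = (126 + 4624 + 4410/17 - 14348) + 15 = -158756/17 + 15 = -158501/17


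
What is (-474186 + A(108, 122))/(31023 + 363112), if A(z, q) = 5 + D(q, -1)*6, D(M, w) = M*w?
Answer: -474913/394135 ≈ -1.2050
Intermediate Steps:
A(z, q) = 5 - 6*q (A(z, q) = 5 + (q*(-1))*6 = 5 - q*6 = 5 - 6*q)
(-474186 + A(108, 122))/(31023 + 363112) = (-474186 + (5 - 6*122))/(31023 + 363112) = (-474186 + (5 - 732))/394135 = (-474186 - 727)*(1/394135) = -474913*1/394135 = -474913/394135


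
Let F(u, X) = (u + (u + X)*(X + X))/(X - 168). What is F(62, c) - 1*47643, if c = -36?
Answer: -4858681/102 ≈ -47634.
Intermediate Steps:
F(u, X) = (u + 2*X*(X + u))/(-168 + X) (F(u, X) = (u + (X + u)*(2*X))/(-168 + X) = (u + 2*X*(X + u))/(-168 + X))
F(62, c) - 1*47643 = (62 + 2*(-36)² + 2*(-36)*62)/(-168 - 36) - 1*47643 = (62 + 2*1296 - 4464)/(-204) - 47643 = -(62 + 2592 - 4464)/204 - 47643 = -1/204*(-1810) - 47643 = 905/102 - 47643 = -4858681/102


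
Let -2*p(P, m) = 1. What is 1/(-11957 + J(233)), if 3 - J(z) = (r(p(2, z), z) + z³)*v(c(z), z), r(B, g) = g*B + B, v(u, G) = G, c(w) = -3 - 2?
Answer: -1/2947280214 ≈ -3.3930e-10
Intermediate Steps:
p(P, m) = -½ (p(P, m) = -½*1 = -½)
c(w) = -5
r(B, g) = B + B*g (r(B, g) = B*g + B = B + B*g)
J(z) = 3 - z*(-½ + z³ - z/2) (J(z) = 3 - (-(1 + z)/2 + z³)*z = 3 - ((-½ - z/2) + z³)*z = 3 - (-½ + z³ - z/2)*z = 3 - z*(-½ + z³ - z/2))
1/(-11957 + J(233)) = 1/(-11957 + (3 + (½)*233 + (½)*233² - 1*233⁴)) = 1/(-11957 + (3 + 233/2 + (½)*54289 - 1*2947295521)) = 1/(-11957 + (3 + 233/2 + 54289/2 - 2947295521)) = 1/(-11957 - 2947268257) = 1/(-2947280214) = -1/2947280214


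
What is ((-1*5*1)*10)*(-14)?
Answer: 700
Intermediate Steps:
((-1*5*1)*10)*(-14) = (-5*1*10)*(-14) = -5*10*(-14) = -50*(-14) = 700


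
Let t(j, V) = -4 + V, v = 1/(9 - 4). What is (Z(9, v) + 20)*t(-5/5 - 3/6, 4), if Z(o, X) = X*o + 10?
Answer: 0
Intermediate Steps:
v = ⅕ (v = 1/5 = ⅕ ≈ 0.20000)
Z(o, X) = 10 + X*o
(Z(9, v) + 20)*t(-5/5 - 3/6, 4) = ((10 + (⅕)*9) + 20)*(-4 + 4) = ((10 + 9/5) + 20)*0 = (59/5 + 20)*0 = (159/5)*0 = 0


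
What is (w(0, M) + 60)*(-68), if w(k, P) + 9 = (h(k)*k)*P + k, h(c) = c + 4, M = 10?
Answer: -3468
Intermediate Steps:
h(c) = 4 + c
w(k, P) = -9 + k + P*k*(4 + k) (w(k, P) = -9 + (((4 + k)*k)*P + k) = -9 + ((k*(4 + k))*P + k) = -9 + (P*k*(4 + k) + k) = -9 + (k + P*k*(4 + k)) = -9 + k + P*k*(4 + k))
(w(0, M) + 60)*(-68) = ((-9 + 0 + 10*0*(4 + 0)) + 60)*(-68) = ((-9 + 0 + 10*0*4) + 60)*(-68) = ((-9 + 0 + 0) + 60)*(-68) = (-9 + 60)*(-68) = 51*(-68) = -3468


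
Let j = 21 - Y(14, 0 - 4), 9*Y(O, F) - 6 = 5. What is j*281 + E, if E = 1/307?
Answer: 15355535/2763 ≈ 5557.6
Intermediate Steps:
Y(O, F) = 11/9 (Y(O, F) = ⅔ + (⅑)*5 = ⅔ + 5/9 = 11/9)
E = 1/307 ≈ 0.0032573
j = 178/9 (j = 21 - 1*11/9 = 21 - 11/9 = 178/9 ≈ 19.778)
j*281 + E = (178/9)*281 + 1/307 = 50018/9 + 1/307 = 15355535/2763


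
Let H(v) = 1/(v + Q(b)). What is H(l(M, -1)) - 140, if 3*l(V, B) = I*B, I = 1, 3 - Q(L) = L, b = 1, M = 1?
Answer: -697/5 ≈ -139.40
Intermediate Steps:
Q(L) = 3 - L
l(V, B) = B/3 (l(V, B) = (1*B)/3 = B/3)
H(v) = 1/(2 + v) (H(v) = 1/(v + (3 - 1*1)) = 1/(v + (3 - 1)) = 1/(v + 2) = 1/(2 + v))
H(l(M, -1)) - 140 = 1/(2 + (1/3)*(-1)) - 140 = 1/(2 - 1/3) - 140 = 1/(5/3) - 140 = 3/5 - 140 = -697/5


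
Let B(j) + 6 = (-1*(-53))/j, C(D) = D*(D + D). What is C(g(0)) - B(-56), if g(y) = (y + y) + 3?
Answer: 1397/56 ≈ 24.946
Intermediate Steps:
g(y) = 3 + 2*y (g(y) = 2*y + 3 = 3 + 2*y)
C(D) = 2*D**2 (C(D) = D*(2*D) = 2*D**2)
B(j) = -6 + 53/j (B(j) = -6 + (-1*(-53))/j = -6 + 53/j)
C(g(0)) - B(-56) = 2*(3 + 2*0)**2 - (-6 + 53/(-56)) = 2*(3 + 0)**2 - (-6 + 53*(-1/56)) = 2*3**2 - (-6 - 53/56) = 2*9 - 1*(-389/56) = 18 + 389/56 = 1397/56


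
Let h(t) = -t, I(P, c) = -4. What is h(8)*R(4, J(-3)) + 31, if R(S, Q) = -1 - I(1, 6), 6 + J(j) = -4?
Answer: 7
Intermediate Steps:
J(j) = -10 (J(j) = -6 - 4 = -10)
R(S, Q) = 3 (R(S, Q) = -1 - 1*(-4) = -1 + 4 = 3)
h(8)*R(4, J(-3)) + 31 = -1*8*3 + 31 = -8*3 + 31 = -24 + 31 = 7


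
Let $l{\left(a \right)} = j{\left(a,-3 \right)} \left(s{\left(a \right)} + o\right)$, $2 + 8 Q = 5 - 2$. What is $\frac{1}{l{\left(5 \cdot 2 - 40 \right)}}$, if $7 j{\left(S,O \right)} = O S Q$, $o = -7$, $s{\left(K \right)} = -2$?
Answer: $- \frac{28}{405} \approx -0.069136$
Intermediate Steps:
$Q = \frac{1}{8}$ ($Q = - \frac{1}{4} + \frac{5 - 2}{8} = - \frac{1}{4} + \frac{1}{8} \cdot 3 = - \frac{1}{4} + \frac{3}{8} = \frac{1}{8} \approx 0.125$)
$j{\left(S,O \right)} = \frac{O S}{56}$ ($j{\left(S,O \right)} = \frac{O S \frac{1}{8}}{7} = \frac{\frac{1}{8} O S}{7} = \frac{O S}{56}$)
$l{\left(a \right)} = \frac{27 a}{56}$ ($l{\left(a \right)} = \frac{1}{56} \left(-3\right) a \left(-2 - 7\right) = - \frac{3 a}{56} \left(-9\right) = \frac{27 a}{56}$)
$\frac{1}{l{\left(5 \cdot 2 - 40 \right)}} = \frac{1}{\frac{27}{56} \left(5 \cdot 2 - 40\right)} = \frac{1}{\frac{27}{56} \left(10 - 40\right)} = \frac{1}{\frac{27}{56} \left(-30\right)} = \frac{1}{- \frac{405}{28}} = - \frac{28}{405}$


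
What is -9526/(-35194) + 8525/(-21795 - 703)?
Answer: -42856451/395897306 ≈ -0.10825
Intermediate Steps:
-9526/(-35194) + 8525/(-21795 - 703) = -9526*(-1/35194) + 8525/(-22498) = 4763/17597 + 8525*(-1/22498) = 4763/17597 - 8525/22498 = -42856451/395897306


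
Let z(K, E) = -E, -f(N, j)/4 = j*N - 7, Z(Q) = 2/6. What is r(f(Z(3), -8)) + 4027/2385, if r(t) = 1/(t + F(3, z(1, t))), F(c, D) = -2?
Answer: 18005/10494 ≈ 1.7157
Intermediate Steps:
Z(Q) = 1/3 (Z(Q) = 2*(1/6) = 1/3)
f(N, j) = 28 - 4*N*j (f(N, j) = -4*(j*N - 7) = -4*(N*j - 7) = -4*(-7 + N*j) = 28 - 4*N*j)
r(t) = 1/(-2 + t) (r(t) = 1/(t - 2) = 1/(-2 + t))
r(f(Z(3), -8)) + 4027/2385 = 1/(-2 + (28 - 4*1/3*(-8))) + 4027/2385 = 1/(-2 + (28 + 32/3)) + 4027*(1/2385) = 1/(-2 + 116/3) + 4027/2385 = 1/(110/3) + 4027/2385 = 3/110 + 4027/2385 = 18005/10494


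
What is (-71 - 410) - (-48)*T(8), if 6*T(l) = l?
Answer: -417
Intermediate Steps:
T(l) = l/6
(-71 - 410) - (-48)*T(8) = (-71 - 410) - (-48)*(⅙)*8 = -481 - (-48)*4/3 = -481 - 1*(-64) = -481 + 64 = -417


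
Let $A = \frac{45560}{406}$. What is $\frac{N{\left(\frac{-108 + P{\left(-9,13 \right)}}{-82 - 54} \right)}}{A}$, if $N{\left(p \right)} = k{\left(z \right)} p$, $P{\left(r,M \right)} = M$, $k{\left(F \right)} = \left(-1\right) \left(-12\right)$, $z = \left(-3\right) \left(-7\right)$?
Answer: $\frac{11571}{154904} \approx 0.074698$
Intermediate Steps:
$z = 21$
$k{\left(F \right)} = 12$
$A = \frac{22780}{203}$ ($A = 45560 \cdot \frac{1}{406} = \frac{22780}{203} \approx 112.22$)
$N{\left(p \right)} = 12 p$
$\frac{N{\left(\frac{-108 + P{\left(-9,13 \right)}}{-82 - 54} \right)}}{A} = \frac{12 \frac{-108 + 13}{-82 - 54}}{\frac{22780}{203}} = 12 \left(- \frac{95}{-136}\right) \frac{203}{22780} = 12 \left(\left(-95\right) \left(- \frac{1}{136}\right)\right) \frac{203}{22780} = 12 \cdot \frac{95}{136} \cdot \frac{203}{22780} = \frac{285}{34} \cdot \frac{203}{22780} = \frac{11571}{154904}$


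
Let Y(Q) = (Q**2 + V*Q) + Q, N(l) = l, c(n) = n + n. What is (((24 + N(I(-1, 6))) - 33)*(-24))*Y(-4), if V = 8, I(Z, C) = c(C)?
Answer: 1440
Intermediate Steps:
c(n) = 2*n
I(Z, C) = 2*C
Y(Q) = Q**2 + 9*Q (Y(Q) = (Q**2 + 8*Q) + Q = Q**2 + 9*Q)
(((24 + N(I(-1, 6))) - 33)*(-24))*Y(-4) = (((24 + 2*6) - 33)*(-24))*(-4*(9 - 4)) = (((24 + 12) - 33)*(-24))*(-4*5) = ((36 - 33)*(-24))*(-20) = (3*(-24))*(-20) = -72*(-20) = 1440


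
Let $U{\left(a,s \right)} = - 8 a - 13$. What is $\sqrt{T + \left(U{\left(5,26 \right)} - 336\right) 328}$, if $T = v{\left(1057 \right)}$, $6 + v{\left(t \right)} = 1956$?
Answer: $i \sqrt{125642} \approx 354.46 i$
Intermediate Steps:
$U{\left(a,s \right)} = -13 - 8 a$
$v{\left(t \right)} = 1950$ ($v{\left(t \right)} = -6 + 1956 = 1950$)
$T = 1950$
$\sqrt{T + \left(U{\left(5,26 \right)} - 336\right) 328} = \sqrt{1950 + \left(\left(-13 - 40\right) - 336\right) 328} = \sqrt{1950 + \left(-53 - 336\right) 328} = \sqrt{1950 - 127592} = \sqrt{-125642} = i \sqrt{125642}$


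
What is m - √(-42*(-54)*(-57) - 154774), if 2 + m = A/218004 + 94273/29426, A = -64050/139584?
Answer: 89821212703013/74619113708928 - 5*I*√11362 ≈ 1.2037 - 532.96*I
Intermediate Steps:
A = -10675/23264 (A = -64050*1/139584 = -10675/23264 ≈ -0.45886)
m = 89821212703013/74619113708928 (m = -2 + (-10675/23264/218004 + 94273/29426) = -2 + (-10675/23264*1/218004 + 94273*(1/29426)) = -2 + (-10675/5071645056 + 94273/29426) = -2 + 239059440120869/74619113708928 = 89821212703013/74619113708928 ≈ 1.2037)
m - √(-42*(-54)*(-57) - 154774) = 89821212703013/74619113708928 - √(-42*(-54)*(-57) - 154774) = 89821212703013/74619113708928 - √(2268*(-57) - 154774) = 89821212703013/74619113708928 - √(-129276 - 154774) = 89821212703013/74619113708928 - √(-284050) = 89821212703013/74619113708928 - 5*I*√11362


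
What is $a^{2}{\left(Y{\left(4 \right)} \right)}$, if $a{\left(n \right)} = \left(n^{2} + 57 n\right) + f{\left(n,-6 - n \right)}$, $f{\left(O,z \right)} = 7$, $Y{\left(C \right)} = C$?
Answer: $63001$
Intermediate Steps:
$a{\left(n \right)} = 7 + n^{2} + 57 n$ ($a{\left(n \right)} = \left(n^{2} + 57 n\right) + 7 = 7 + n^{2} + 57 n$)
$a^{2}{\left(Y{\left(4 \right)} \right)} = \left(7 + 4^{2} + 57 \cdot 4\right)^{2} = \left(7 + 16 + 228\right)^{2} = 251^{2} = 63001$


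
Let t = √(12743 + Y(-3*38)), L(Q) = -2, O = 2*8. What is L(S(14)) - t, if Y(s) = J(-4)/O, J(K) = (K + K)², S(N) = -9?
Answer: -2 - √12747 ≈ -114.90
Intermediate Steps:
O = 16
J(K) = 4*K² (J(K) = (2*K)² = 4*K²)
Y(s) = 4 (Y(s) = (4*(-4)²)/16 = (4*16)*(1/16) = 64*(1/16) = 4)
t = √12747 (t = √(12743 + 4) = √12747 ≈ 112.90)
L(S(14)) - t = -2 - √12747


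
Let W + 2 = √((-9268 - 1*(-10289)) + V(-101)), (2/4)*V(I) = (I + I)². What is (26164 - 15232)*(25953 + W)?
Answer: 283696332 + 32796*√9181 ≈ 2.8684e+8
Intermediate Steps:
V(I) = 8*I² (V(I) = 2*(I + I)² = 2*(2*I)² = 2*(4*I²) = 8*I²)
W = -2 + 3*√9181 (W = -2 + √((-9268 - 1*(-10289)) + 8*(-101)²) = -2 + √((-9268 + 10289) + 8*10201) = -2 + √(1021 + 81608) = -2 + √82629 = -2 + 3*√9181 ≈ 285.45)
(26164 - 15232)*(25953 + W) = (26164 - 15232)*(25953 + (-2 + 3*√9181)) = 10932*(25951 + 3*√9181) = 283696332 + 32796*√9181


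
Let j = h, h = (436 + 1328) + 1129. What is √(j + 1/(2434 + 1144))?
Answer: √37036432590/3578 ≈ 53.787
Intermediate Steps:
h = 2893 (h = 1764 + 1129 = 2893)
j = 2893
√(j + 1/(2434 + 1144)) = √(2893 + 1/(2434 + 1144)) = √(2893 + 1/3578) = √(10351155/3578) = √37036432590/3578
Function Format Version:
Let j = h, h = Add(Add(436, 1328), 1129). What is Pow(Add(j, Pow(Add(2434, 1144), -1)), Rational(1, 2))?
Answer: Mul(Rational(1, 3578), Pow(37036432590, Rational(1, 2))) ≈ 53.787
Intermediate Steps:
h = 2893 (h = Add(1764, 1129) = 2893)
j = 2893
Pow(Add(j, Pow(Add(2434, 1144), -1)), Rational(1, 2)) = Pow(Add(2893, Pow(Add(2434, 1144), -1)), Rational(1, 2)) = Pow(Add(2893, Pow(3578, -1)), Rational(1, 2)) = Pow(Add(2893, Rational(1, 3578)), Rational(1, 2)) = Pow(Rational(10351155, 3578), Rational(1, 2)) = Mul(Rational(1, 3578), Pow(37036432590, Rational(1, 2)))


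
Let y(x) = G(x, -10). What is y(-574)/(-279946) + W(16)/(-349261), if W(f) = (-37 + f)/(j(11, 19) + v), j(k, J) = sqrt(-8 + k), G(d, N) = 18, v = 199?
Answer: -123885386535/1935831779918894 - 21*sqrt(3)/13830037078 ≈ -6.3999e-5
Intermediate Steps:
W(f) = (-37 + f)/(199 + sqrt(3)) (W(f) = (-37 + f)/(sqrt(-8 + 11) + 199) = (-37 + f)/(sqrt(3) + 199) = (-37 + f)/(199 + sqrt(3)))
y(x) = 18
y(-574)/(-279946) + W(16)/(-349261) = 18/(-279946) + ((-37 + 16)/(199 + sqrt(3)))/(-349261) = 18*(-1/279946) + (-21/(199 + sqrt(3)))*(-1/349261) = -9/139973 - 21/(199 + sqrt(3))*(-1/349261) = -9/139973 + 21/(349261*(199 + sqrt(3)))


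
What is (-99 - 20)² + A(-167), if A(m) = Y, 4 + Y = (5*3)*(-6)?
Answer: 14067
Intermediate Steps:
Y = -94 (Y = -4 + (5*3)*(-6) = -4 + 15*(-6) = -4 - 90 = -94)
A(m) = -94
(-99 - 20)² + A(-167) = (-99 - 20)² - 94 = (-119)² - 94 = 14161 - 94 = 14067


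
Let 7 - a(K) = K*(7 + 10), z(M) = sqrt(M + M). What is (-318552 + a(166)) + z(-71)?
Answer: -321367 + I*sqrt(142) ≈ -3.2137e+5 + 11.916*I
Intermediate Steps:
z(M) = sqrt(2)*sqrt(M) (z(M) = sqrt(2*M) = sqrt(2)*sqrt(M))
a(K) = 7 - 17*K (a(K) = 7 - K*(7 + 10) = 7 - K*17 = 7 - 17*K)
(-318552 + a(166)) + z(-71) = (-318552 + (7 - 17*166)) + sqrt(2)*sqrt(-71) = (-318552 + (7 - 2822)) + sqrt(2)*(I*sqrt(71)) = (-318552 - 2815) + I*sqrt(142) = -321367 + I*sqrt(142)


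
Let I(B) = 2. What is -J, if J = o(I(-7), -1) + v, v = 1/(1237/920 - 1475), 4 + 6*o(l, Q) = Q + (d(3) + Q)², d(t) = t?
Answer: 453761/2711526 ≈ 0.16735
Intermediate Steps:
o(l, Q) = -⅔ + Q/6 + (3 + Q)²/6 (o(l, Q) = -⅔ + (Q + (3 + Q)²)/6 = -⅔ + (Q/6 + (3 + Q)²/6) = -⅔ + Q/6 + (3 + Q)²/6)
v = -920/1355763 (v = 1/(1237*(1/920) - 1475) = 1/(1237/920 - 1475) = 1/(-1355763/920) = -920/1355763 ≈ -0.00067858)
J = -453761/2711526 (J = (-⅔ + (⅙)*(-1) + (3 - 1)²/6) - 920/1355763 = (-⅔ - ⅙ + (⅙)*2²) - 920/1355763 = (-⅔ - ⅙ + (⅙)*4) - 920/1355763 = (-⅔ - ⅙ + ⅔) - 920/1355763 = -⅙ - 920/1355763 = -453761/2711526 ≈ -0.16735)
-J = -1*(-453761/2711526) = 453761/2711526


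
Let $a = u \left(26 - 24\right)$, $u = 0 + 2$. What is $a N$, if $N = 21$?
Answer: $84$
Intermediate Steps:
$u = 2$
$a = 4$ ($a = 2 \left(26 - 24\right) = 2 \cdot 2 = 4$)
$a N = 4 \cdot 21 = 84$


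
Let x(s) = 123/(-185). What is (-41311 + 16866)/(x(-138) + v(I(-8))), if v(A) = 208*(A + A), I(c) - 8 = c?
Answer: 4522325/123 ≈ 36767.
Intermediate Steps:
I(c) = 8 + c
v(A) = 416*A (v(A) = 208*(2*A) = 416*A)
x(s) = -123/185 (x(s) = 123*(-1/185) = -123/185)
(-41311 + 16866)/(x(-138) + v(I(-8))) = (-41311 + 16866)/(-123/185 + 416*(8 - 8)) = -24445/(-123/185 + 416*0) = -24445/(-123/185 + 0) = -24445/(-123/185) = -24445*(-185/123) = 4522325/123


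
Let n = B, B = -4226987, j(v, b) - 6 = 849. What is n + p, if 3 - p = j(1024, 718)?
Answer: -4227839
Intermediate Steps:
j(v, b) = 855 (j(v, b) = 6 + 849 = 855)
p = -852 (p = 3 - 1*855 = 3 - 855 = -852)
n = -4226987
n + p = -4226987 - 852 = -4227839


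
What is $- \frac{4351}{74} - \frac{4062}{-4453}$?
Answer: $- \frac{19074415}{329522} \approx -57.885$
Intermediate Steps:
$- \frac{4351}{74} - \frac{4062}{-4453} = \left(-4351\right) \frac{1}{74} - - \frac{4062}{4453} = - \frac{4351}{74} + \frac{4062}{4453} = - \frac{19074415}{329522}$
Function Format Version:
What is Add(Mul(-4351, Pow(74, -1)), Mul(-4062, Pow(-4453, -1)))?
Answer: Rational(-19074415, 329522) ≈ -57.885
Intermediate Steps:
Add(Mul(-4351, Pow(74, -1)), Mul(-4062, Pow(-4453, -1))) = Add(Mul(-4351, Rational(1, 74)), Mul(-4062, Rational(-1, 4453))) = Add(Rational(-4351, 74), Rational(4062, 4453)) = Rational(-19074415, 329522)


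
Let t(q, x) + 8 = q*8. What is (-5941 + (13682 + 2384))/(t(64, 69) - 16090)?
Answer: -10125/15586 ≈ -0.64962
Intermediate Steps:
t(q, x) = -8 + 8*q (t(q, x) = -8 + q*8 = -8 + 8*q)
(-5941 + (13682 + 2384))/(t(64, 69) - 16090) = (-5941 + (13682 + 2384))/((-8 + 8*64) - 16090) = (-5941 + 16066)/((-8 + 512) - 16090) = 10125/(504 - 16090) = 10125/(-15586) = 10125*(-1/15586) = -10125/15586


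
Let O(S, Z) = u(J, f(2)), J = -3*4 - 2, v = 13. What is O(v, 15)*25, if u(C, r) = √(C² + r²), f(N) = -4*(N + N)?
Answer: 50*√113 ≈ 531.51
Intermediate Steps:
f(N) = -8*N
J = -14 (J = -12 - 2 = -14)
O(S, Z) = 2*√113 (O(S, Z) = √((-14)² + (-8*2)²) = √(196 + (-16)²) = √(196 + 256) = √452 = 2*√113)
O(v, 15)*25 = (2*√113)*25 = 50*√113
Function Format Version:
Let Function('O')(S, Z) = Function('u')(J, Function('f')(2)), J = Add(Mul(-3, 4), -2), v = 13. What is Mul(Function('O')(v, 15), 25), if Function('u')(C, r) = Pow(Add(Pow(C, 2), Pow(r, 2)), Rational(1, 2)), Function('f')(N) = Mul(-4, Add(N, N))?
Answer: Mul(50, Pow(113, Rational(1, 2))) ≈ 531.51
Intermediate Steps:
Function('f')(N) = Mul(-8, N) (Function('f')(N) = Mul(-4, Mul(2, N)) = Mul(-8, N))
J = -14 (J = Add(-12, -2) = -14)
Function('O')(S, Z) = Mul(2, Pow(113, Rational(1, 2))) (Function('O')(S, Z) = Pow(Add(Pow(-14, 2), Pow(Mul(-8, 2), 2)), Rational(1, 2)) = Pow(Add(196, Pow(-16, 2)), Rational(1, 2)) = Pow(Add(196, 256), Rational(1, 2)) = Pow(452, Rational(1, 2)) = Mul(2, Pow(113, Rational(1, 2))))
Mul(Function('O')(v, 15), 25) = Mul(Mul(2, Pow(113, Rational(1, 2))), 25) = Mul(50, Pow(113, Rational(1, 2)))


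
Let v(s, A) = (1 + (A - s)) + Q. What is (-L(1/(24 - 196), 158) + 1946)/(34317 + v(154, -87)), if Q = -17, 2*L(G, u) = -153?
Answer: 809/13624 ≈ 0.059381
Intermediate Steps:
L(G, u) = -153/2 (L(G, u) = (1/2)*(-153) = -153/2)
v(s, A) = -16 + A - s (v(s, A) = (1 + (A - s)) - 17 = (1 + A - s) - 17 = -16 + A - s)
(-L(1/(24 - 196), 158) + 1946)/(34317 + v(154, -87)) = (-1*(-153/2) + 1946)/(34317 + (-16 - 87 - 1*154)) = (153/2 + 1946)/(34317 + (-16 - 87 - 154)) = 4045/(2*(34317 - 257)) = (4045/2)/34060 = (4045/2)*(1/34060) = 809/13624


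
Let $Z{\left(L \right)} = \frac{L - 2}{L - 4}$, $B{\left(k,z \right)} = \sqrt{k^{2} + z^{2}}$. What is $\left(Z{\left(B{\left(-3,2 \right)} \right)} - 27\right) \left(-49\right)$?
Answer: $\frac{4214}{3} + \frac{98 \sqrt{13}}{3} \approx 1522.4$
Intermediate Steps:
$Z{\left(L \right)} = \frac{-2 + L}{-4 + L}$
$\left(Z{\left(B{\left(-3,2 \right)} \right)} - 27\right) \left(-49\right) = \left(\frac{-2 + \sqrt{\left(-3\right)^{2} + 2^{2}}}{-4 + \sqrt{\left(-3\right)^{2} + 2^{2}}} - 27\right) \left(-49\right) = \left(\frac{-2 + \sqrt{9 + 4}}{-4 + \sqrt{9 + 4}} - 27\right) \left(-49\right) = \left(\frac{-2 + \sqrt{13}}{-4 + \sqrt{13}} - 27\right) \left(-49\right) = \left(-27 + \frac{-2 + \sqrt{13}}{-4 + \sqrt{13}}\right) \left(-49\right) = 1323 - \frac{49 \left(-2 + \sqrt{13}\right)}{-4 + \sqrt{13}}$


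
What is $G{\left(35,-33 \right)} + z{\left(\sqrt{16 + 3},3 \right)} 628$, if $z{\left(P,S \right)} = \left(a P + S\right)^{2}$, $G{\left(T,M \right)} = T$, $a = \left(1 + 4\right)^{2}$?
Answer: $7463187 + 94200 \sqrt{19} \approx 7.8738 \cdot 10^{6}$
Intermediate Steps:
$a = 25$ ($a = 5^{2} = 25$)
$z{\left(P,S \right)} = \left(S + 25 P\right)^{2}$ ($z{\left(P,S \right)} = \left(25 P + S\right)^{2} = \left(S + 25 P\right)^{2}$)
$G{\left(35,-33 \right)} + z{\left(\sqrt{16 + 3},3 \right)} 628 = 35 + \left(3 + 25 \sqrt{16 + 3}\right)^{2} \cdot 628 = 35 + \left(3 + 25 \sqrt{19}\right)^{2} \cdot 628 = 35 + 628 \left(3 + 25 \sqrt{19}\right)^{2}$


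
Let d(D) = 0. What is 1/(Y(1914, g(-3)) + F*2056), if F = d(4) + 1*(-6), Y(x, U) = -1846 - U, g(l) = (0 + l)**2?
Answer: -1/14191 ≈ -7.0467e-5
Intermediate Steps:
g(l) = l**2
F = -6 (F = 0 + 1*(-6) = 0 - 6 = -6)
1/(Y(1914, g(-3)) + F*2056) = 1/((-1846 - 1*(-3)**2) - 6*2056) = 1/((-1846 - 1*9) - 12336) = 1/((-1846 - 9) - 12336) = 1/(-1855 - 12336) = 1/(-14191) = -1/14191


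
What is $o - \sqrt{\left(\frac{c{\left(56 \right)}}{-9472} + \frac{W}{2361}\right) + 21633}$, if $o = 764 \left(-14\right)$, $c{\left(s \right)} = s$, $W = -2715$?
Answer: $-10696 - \frac{\sqrt{1173887375883530}}{232952} \approx -10843.0$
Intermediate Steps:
$o = -10696$
$o - \sqrt{\left(\frac{c{\left(56 \right)}}{-9472} + \frac{W}{2361}\right) + 21633} = -10696 - \sqrt{\left(\frac{56}{-9472} - \frac{2715}{2361}\right) + 21633} = -10696 - \sqrt{\left(56 \left(- \frac{1}{9472}\right) - \frac{905}{787}\right) + 21633} = -10696 - \sqrt{\left(- \frac{7}{1184} - \frac{905}{787}\right) + 21633} = -10696 - \sqrt{- \frac{1077029}{931808} + 21633} = -10696 - \sqrt{\frac{20156725435}{931808}} = -10696 - \frac{\sqrt{1173887375883530}}{232952}$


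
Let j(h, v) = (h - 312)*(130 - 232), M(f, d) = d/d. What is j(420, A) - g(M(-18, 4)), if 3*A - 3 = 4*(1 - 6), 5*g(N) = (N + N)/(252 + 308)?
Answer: -15422401/1400 ≈ -11016.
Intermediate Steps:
M(f, d) = 1
g(N) = N/1400 (g(N) = ((N + N)/(252 + 308))/5 = ((2*N)/560)/5 = ((2*N)*(1/560))/5 = (N/280)/5 = N/1400)
A = -17/3 (A = 1 + (4*(1 - 6))/3 = 1 + (4*(-5))/3 = 1 + (⅓)*(-20) = 1 - 20/3 = -17/3 ≈ -5.6667)
j(h, v) = 31824 - 102*h (j(h, v) = (-312 + h)*(-102) = 31824 - 102*h)
j(420, A) - g(M(-18, 4)) = (31824 - 102*420) - 1/1400 = (31824 - 42840) - 1*1/1400 = -11016 - 1/1400 = -15422401/1400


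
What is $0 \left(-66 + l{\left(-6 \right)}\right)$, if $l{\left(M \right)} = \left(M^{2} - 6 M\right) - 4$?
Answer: $0$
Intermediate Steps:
$l{\left(M \right)} = -4 + M^{2} - 6 M$
$0 \left(-66 + l{\left(-6 \right)}\right) = 0 \left(-66 - \left(-32 - 36\right)\right) = 0 \left(-66 + \left(-4 + 36 + 36\right)\right) = 0 \left(-66 + 68\right) = 0 \cdot 2 = 0$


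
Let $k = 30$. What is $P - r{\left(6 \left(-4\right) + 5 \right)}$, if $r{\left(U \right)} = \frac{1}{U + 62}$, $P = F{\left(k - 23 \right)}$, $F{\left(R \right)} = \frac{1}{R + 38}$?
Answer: $- \frac{2}{1935} \approx -0.0010336$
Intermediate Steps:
$F{\left(R \right)} = \frac{1}{38 + R}$
$P = \frac{1}{45}$ ($P = \frac{1}{38 + \left(30 - 23\right)} = \frac{1}{38 + 7} = \frac{1}{45} \approx 0.022222$)
$r{\left(U \right)} = \frac{1}{62 + U}$
$P - r{\left(6 \left(-4\right) + 5 \right)} = \frac{1}{45} - \frac{1}{62 + \left(6 \left(-4\right) + 5\right)} = \frac{1}{45} - \frac{1}{62 + \left(-24 + 5\right)} = \frac{1}{45} - \frac{1}{62 - 19} = \frac{1}{45} - \frac{1}{43} = - \frac{2}{1935}$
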